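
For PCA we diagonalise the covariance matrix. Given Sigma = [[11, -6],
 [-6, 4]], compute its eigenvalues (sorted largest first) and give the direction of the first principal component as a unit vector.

Step 1 — characteristic polynomial of 2×2 Sigma:
  det(Sigma - λI) = λ² - trace · λ + det = 0.
  trace = 11 + 4 = 15, det = 11·4 - (-6)² = 8.
Step 2 — discriminant:
  Δ = trace² - 4·det = 225 - 32 = 193.
Step 3 — eigenvalues:
  λ = (trace ± √Δ)/2 = (15 ± 13.8924)/2,
  λ_1 = 14.4462,  λ_2 = 0.5538.

Step 4 — unit eigenvector for λ_1: solve (Sigma - λ_1 I)v = 0. First row:
  (11 - 14.4462)·v_x + (-6)·v_y = 0, i.e. (-3.4462)·v_x + (-6)·v_y = 0,
  so v ∝ (b, λ_1 - a) = (-6, 3.4462); multiply by -1 so the first entry is positive: u = (6, -3.4462).
  ||u|| = √((6)² + (-3.4462)²) = √(47.8764) ≈ 6.9193,
  v_1 = u/||u|| ≈ (0.8671, -0.4981) (||v_1|| = 1).

λ_1 = 14.4462,  λ_2 = 0.5538;  v_1 ≈ (0.8671, -0.4981)


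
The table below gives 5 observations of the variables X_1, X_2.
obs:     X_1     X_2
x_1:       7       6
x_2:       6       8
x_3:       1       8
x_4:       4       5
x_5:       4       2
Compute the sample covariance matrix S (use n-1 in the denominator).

Step 1 — column means:
  mean(X_1) = (7 + 6 + 1 + 4 + 4) / 5 = 22/5 = 4.4
  mean(X_2) = (6 + 8 + 8 + 5 + 2) / 5 = 29/5 = 5.8

Step 2 — sample covariance S[i,j] = (1/(n-1)) · Σ_k (x_{k,i} - mean_i) · (x_{k,j} - mean_j), with n-1 = 4.
  S[X_1,X_1] = ((2.6)·(2.6) + (1.6)·(1.6) + (-3.4)·(-3.4) + (-0.4)·(-0.4) + (-0.4)·(-0.4)) / 4 = 21.2/4 = 5.3
  S[X_1,X_2] = ((2.6)·(0.2) + (1.6)·(2.2) + (-3.4)·(2.2) + (-0.4)·(-0.8) + (-0.4)·(-3.8)) / 4 = -1.6/4 = -0.4
  S[X_2,X_2] = ((0.2)·(0.2) + (2.2)·(2.2) + (2.2)·(2.2) + (-0.8)·(-0.8) + (-3.8)·(-3.8)) / 4 = 24.8/4 = 6.2

S is symmetric (S[j,i] = S[i,j]). Assembling:

S = [[5.3, -0.4],
 [-0.4, 6.2]]


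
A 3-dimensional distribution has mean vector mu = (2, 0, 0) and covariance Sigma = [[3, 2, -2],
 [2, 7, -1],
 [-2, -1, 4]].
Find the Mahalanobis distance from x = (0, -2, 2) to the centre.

Step 1 — centre the observation: (x - mu) = (-2, -2, 2).

Step 2 — invert Sigma (cofactor / det for 3×3, or solve directly):
  Sigma^{-1} = [[0.6, -0.1333, 0.2667],
 [-0.1333, 0.1778, -0.0222],
 [0.2667, -0.0222, 0.3778]].

Step 3 — form the quadratic (x - mu)^T · Sigma^{-1} · (x - mu):
  Sigma^{-1} · (x - mu) = (-0.4, -0.1333, 0.2667).
  (x - mu)^T · [Sigma^{-1} · (x - mu)] = (-2)·(-0.4) + (-2)·(-0.1333) + (2)·(0.2667) = 1.6.

Step 4 — take square root: d = √(1.6) ≈ 1.2649.

d(x, mu) = √(1.6) ≈ 1.2649


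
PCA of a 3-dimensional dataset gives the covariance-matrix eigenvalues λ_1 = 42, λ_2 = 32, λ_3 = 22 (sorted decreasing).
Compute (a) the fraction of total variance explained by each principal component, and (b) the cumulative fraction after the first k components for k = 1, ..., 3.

Step 1 — total variance = trace(Sigma) = Σ λ_i = 42 + 32 + 22 = 96.

Step 2 — fraction explained by component i = λ_i / Σ λ:
  PC1: 42/96 = 0.4375
  PC2: 32/96 = 0.3333
  PC3: 22/96 = 0.2292

Step 3 — cumulative fraction after k components = (λ_1 + ... + λ_k) / Σ λ:
  k = 1: 42/96 = 0.4375
  k = 2: (42 + 32)/96 = 74/96 = 0.7708
  k = 3: (42 + 32 + 22)/96 = 96/96 = 1

Summary (fraction, with percent):

explained: PC1 0.4375 (43.75%), PC2 0.3333 (33.33%), PC3 0.2292 (22.92%);  cumulative: 0.4375, 0.7708, 1


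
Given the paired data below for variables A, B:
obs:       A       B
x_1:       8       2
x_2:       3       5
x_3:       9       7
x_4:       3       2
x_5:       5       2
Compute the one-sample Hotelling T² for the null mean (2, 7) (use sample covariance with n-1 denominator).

Step 1 — sample mean vector:
  mean(A) = (8 + 3 + 9 + 3 + 5) / 5 = 28/5 = 5.6
  mean(B) = (2 + 5 + 7 + 2 + 2) / 5 = 18/5 = 3.6
  x̄ = (5.6, 3.6),  deviation x̄ - mu_0 = (5.6, 3.6) - (2, 7) = (3.6, -3.4).

Step 2 — sample covariance matrix, S[i,j] = (1/(n-1)) · Σ_k (x_{k,i} - mean_i) · (x_{k,j} - mean_j), divisor n-1 = 4:
  S[A,A] = ((2.4)·(2.4) + (-2.6)·(-2.6) + (3.4)·(3.4) + (-2.6)·(-2.6) + (-0.6)·(-0.6)) / 4 = 31.2/4 = 7.8
  S[A,B] = ((2.4)·(-1.6) + (-2.6)·(1.4) + (3.4)·(3.4) + (-2.6)·(-1.6) + (-0.6)·(-1.6)) / 4 = 9.2/4 = 2.3
  S[B,B] = ((-1.6)·(-1.6) + (1.4)·(1.4) + (3.4)·(3.4) + (-1.6)·(-1.6) + (-1.6)·(-1.6)) / 4 = 21.2/4 = 5.3
  S = [[7.8, 2.3],
 [2.3, 5.3]].

Step 3 — invert S. det(S) = 7.8·5.3 - (2.3)² = 36.05.
  S^{-1} = (1/det) · [[d, -b], [-b, a]] = [[0.147, -0.0638],
 [-0.0638, 0.2164]].

Step 4 — quadratic form (x̄ - mu_0)^T · S^{-1} · (x̄ - mu_0):
  S^{-1} · (x̄ - mu_0) = (0.7462, -0.9653),
  (x̄ - mu_0)^T · [...] = (3.6)·(0.7462) + (-3.4)·(-0.9653) = 5.9684.

Step 5 — scale by n: T² = 5 · 5.9684 = 29.8419.

T² ≈ 29.8419


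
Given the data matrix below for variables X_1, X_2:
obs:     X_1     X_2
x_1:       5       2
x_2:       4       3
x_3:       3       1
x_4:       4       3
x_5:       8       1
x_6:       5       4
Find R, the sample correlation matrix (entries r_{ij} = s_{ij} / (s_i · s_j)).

Step 1 — column means:
  mean(X_1) = (5 + 4 + 3 + 4 + 8 + 5) / 6 = 29/6 = 4.8333
  mean(X_2) = (2 + 3 + 1 + 3 + 1 + 4) / 6 = 14/6 = 2.3333

Step 2 — sample variances and covariances s[i,j] = (1/(n-1)) · Σ_k (x_{k,i} - mean_i) · (x_{k,j} - mean_j), with n-1 = 5:
  s[X_1,X_1] = ((0.1667)·(0.1667) + (-0.8333)·(-0.8333) + (-1.8333)·(-1.8333) + (-0.8333)·(-0.8333) + (3.1667)·(3.1667) + (0.1667)·(0.1667)) / 5 = 14.8333/5 = 2.9667
  s[X_1,X_2] = ((0.1667)·(-0.3333) + (-0.8333)·(0.6667) + (-1.8333)·(-1.3333) + (-0.8333)·(0.6667) + (3.1667)·(-1.3333) + (0.1667)·(1.6667)) / 5 = -2.6667/5 = -0.5333
  s[X_2,X_2] = ((-0.3333)·(-0.3333) + (0.6667)·(0.6667) + (-1.3333)·(-1.3333) + (0.6667)·(0.6667) + (-1.3333)·(-1.3333) + (1.6667)·(1.6667)) / 5 = 7.3333/5 = 1.4667
  Sample standard deviations s_i = √(s[i,i]):
  s(X_1) = √(2.9667) = 1.7224
  s(X_2) = √(1.4667) = 1.2111

Step 3 — r_{ij} = s_{ij} / (s_i · s_j):
  r[X_1,X_1] = 1 (diagonal).
  r[X_1,X_2] = -0.5333 / (1.7224 · 1.2111) = -0.5333 / 2.0859 = -0.2557
  r[X_2,X_2] = 1 (diagonal).

R is symmetric with unit diagonal. Assembling:

R = [[1, -0.2557],
 [-0.2557, 1]]


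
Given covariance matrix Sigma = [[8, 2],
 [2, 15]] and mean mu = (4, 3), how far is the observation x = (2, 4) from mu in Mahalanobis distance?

Step 1 — centre the observation: (x - mu) = (-2, 1).

Step 2 — invert Sigma. det(Sigma) = 8·15 - (2)² = 116.
  Sigma^{-1} = (1/det) · [[d, -b], [-b, a]] = [[0.1293, -0.0172],
 [-0.0172, 0.069]].

Step 3 — form the quadratic (x - mu)^T · Sigma^{-1} · (x - mu):
  Sigma^{-1} · (x - mu) = (-0.2759, 0.1034).
  (x - mu)^T · [Sigma^{-1} · (x - mu)] = (-2)·(-0.2759) + (1)·(0.1034) = 0.6552.

Step 4 — take square root: d = √(0.6552) ≈ 0.8094.

d(x, mu) = √(0.6552) ≈ 0.8094


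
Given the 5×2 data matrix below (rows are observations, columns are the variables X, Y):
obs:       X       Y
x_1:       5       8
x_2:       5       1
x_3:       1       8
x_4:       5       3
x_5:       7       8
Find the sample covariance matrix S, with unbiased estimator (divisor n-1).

Step 1 — column means:
  mean(X) = (5 + 5 + 1 + 5 + 7) / 5 = 23/5 = 4.6
  mean(Y) = (8 + 1 + 8 + 3 + 8) / 5 = 28/5 = 5.6

Step 2 — sample covariance S[i,j] = (1/(n-1)) · Σ_k (x_{k,i} - mean_i) · (x_{k,j} - mean_j), with n-1 = 4.
  S[X,X] = ((0.4)·(0.4) + (0.4)·(0.4) + (-3.6)·(-3.6) + (0.4)·(0.4) + (2.4)·(2.4)) / 4 = 19.2/4 = 4.8
  S[X,Y] = ((0.4)·(2.4) + (0.4)·(-4.6) + (-3.6)·(2.4) + (0.4)·(-2.6) + (2.4)·(2.4)) / 4 = -4.8/4 = -1.2
  S[Y,Y] = ((2.4)·(2.4) + (-4.6)·(-4.6) + (2.4)·(2.4) + (-2.6)·(-2.6) + (2.4)·(2.4)) / 4 = 45.2/4 = 11.3

S is symmetric (S[j,i] = S[i,j]). Assembling:

S = [[4.8, -1.2],
 [-1.2, 11.3]]


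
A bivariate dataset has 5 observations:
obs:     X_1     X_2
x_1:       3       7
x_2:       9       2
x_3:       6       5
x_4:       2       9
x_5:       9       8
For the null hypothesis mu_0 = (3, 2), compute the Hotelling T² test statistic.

Step 1 — sample mean vector:
  mean(X_1) = (3 + 9 + 6 + 2 + 9) / 5 = 29/5 = 5.8
  mean(X_2) = (7 + 2 + 5 + 9 + 8) / 5 = 31/5 = 6.2
  x̄ = (5.8, 6.2),  deviation x̄ - mu_0 = (5.8, 6.2) - (3, 2) = (2.8, 4.2).

Step 2 — sample covariance matrix, S[i,j] = (1/(n-1)) · Σ_k (x_{k,i} - mean_i) · (x_{k,j} - mean_j), divisor n-1 = 4:
  S[X_1,X_1] = ((-2.8)·(-2.8) + (3.2)·(3.2) + (0.2)·(0.2) + (-3.8)·(-3.8) + (3.2)·(3.2)) / 4 = 42.8/4 = 10.7
  S[X_1,X_2] = ((-2.8)·(0.8) + (3.2)·(-4.2) + (0.2)·(-1.2) + (-3.8)·(2.8) + (3.2)·(1.8)) / 4 = -20.8/4 = -5.2
  S[X_2,X_2] = ((0.8)·(0.8) + (-4.2)·(-4.2) + (-1.2)·(-1.2) + (2.8)·(2.8) + (1.8)·(1.8)) / 4 = 30.8/4 = 7.7
  S = [[10.7, -5.2],
 [-5.2, 7.7]].

Step 3 — invert S. det(S) = 10.7·7.7 - (-5.2)² = 55.35.
  S^{-1} = (1/det) · [[d, -b], [-b, a]] = [[0.1391, 0.0939],
 [0.0939, 0.1933]].

Step 4 — quadratic form (x̄ - mu_0)^T · S^{-1} · (x̄ - mu_0):
  S^{-1} · (x̄ - mu_0) = (0.7841, 1.075),
  (x̄ - mu_0)^T · [...] = (2.8)·(0.7841) + (4.2)·(1.075) = 6.7104.

Step 5 — scale by n: T² = 5 · 6.7104 = 33.5519.

T² ≈ 33.5519


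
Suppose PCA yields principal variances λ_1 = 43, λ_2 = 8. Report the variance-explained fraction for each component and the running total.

Step 1 — total variance = trace(Sigma) = Σ λ_i = 43 + 8 = 51.

Step 2 — fraction explained by component i = λ_i / Σ λ:
  PC1: 43/51 = 0.8431
  PC2: 8/51 = 0.1569

Step 3 — cumulative fraction after k components = (λ_1 + ... + λ_k) / Σ λ:
  k = 1: 43/51 = 0.8431
  k = 2: (43 + 8)/51 = 51/51 = 1

Summary (fraction, with percent):

explained: PC1 0.8431 (84.31%), PC2 0.1569 (15.69%);  cumulative: 0.8431, 1


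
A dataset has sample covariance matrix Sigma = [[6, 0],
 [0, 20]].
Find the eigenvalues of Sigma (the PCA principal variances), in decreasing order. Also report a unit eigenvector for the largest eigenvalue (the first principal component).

Step 1 — characteristic polynomial of 2×2 Sigma:
  det(Sigma - λI) = λ² - trace · λ + det = 0.
  trace = 6 + 20 = 26, det = 6·20 - (0)² = 120.
Step 2 — discriminant:
  Δ = trace² - 4·det = 676 - 480 = 196.
Step 3 — eigenvalues:
  λ = (trace ± √Δ)/2 = (26 ± 14)/2,
  λ_1 = 20,  λ_2 = 6.

Step 4 — unit eigenvector for λ_1: Sigma is diagonal, so its eigenvectors are the coordinate axes. λ_1 = 20 is the diagonal entry on the second coordinate axis, hence
  v_1 = (0, 1) (||v_1|| = 1).

λ_1 = 20,  λ_2 = 6;  v_1 ≈ (0, 1)


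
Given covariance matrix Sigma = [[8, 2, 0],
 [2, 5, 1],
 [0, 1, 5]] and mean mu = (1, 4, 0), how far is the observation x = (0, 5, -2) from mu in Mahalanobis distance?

Step 1 — centre the observation: (x - mu) = (-1, 1, -2).

Step 2 — invert Sigma (cofactor / det for 3×3, or solve directly):
  Sigma^{-1} = [[0.1395, -0.0581, 0.0116],
 [-0.0581, 0.2326, -0.0465],
 [0.0116, -0.0465, 0.2093]].

Step 3 — form the quadratic (x - mu)^T · Sigma^{-1} · (x - mu):
  Sigma^{-1} · (x - mu) = (-0.2209, 0.3837, -0.4767).
  (x - mu)^T · [Sigma^{-1} · (x - mu)] = (-1)·(-0.2209) + (1)·(0.3837) + (-2)·(-0.4767) = 1.5581.

Step 4 — take square root: d = √(1.5581) ≈ 1.2483.

d(x, mu) = √(1.5581) ≈ 1.2483


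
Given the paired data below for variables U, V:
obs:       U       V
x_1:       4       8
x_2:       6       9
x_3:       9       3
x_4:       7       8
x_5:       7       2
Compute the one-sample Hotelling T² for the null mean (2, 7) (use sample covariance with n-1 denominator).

Step 1 — sample mean vector:
  mean(U) = (4 + 6 + 9 + 7 + 7) / 5 = 33/5 = 6.6
  mean(V) = (8 + 9 + 3 + 8 + 2) / 5 = 30/5 = 6
  x̄ = (6.6, 6),  deviation x̄ - mu_0 = (6.6, 6) - (2, 7) = (4.6, -1).

Step 2 — sample covariance matrix, S[i,j] = (1/(n-1)) · Σ_k (x_{k,i} - mean_i) · (x_{k,j} - mean_j), divisor n-1 = 4:
  S[U,U] = ((-2.6)·(-2.6) + (-0.6)·(-0.6) + (2.4)·(2.4) + (0.4)·(0.4) + (0.4)·(0.4)) / 4 = 13.2/4 = 3.3
  S[U,V] = ((-2.6)·(2) + (-0.6)·(3) + (2.4)·(-3) + (0.4)·(2) + (0.4)·(-4)) / 4 = -15/4 = -3.75
  S[V,V] = ((2)·(2) + (3)·(3) + (-3)·(-3) + (2)·(2) + (-4)·(-4)) / 4 = 42/4 = 10.5
  S = [[3.3, -3.75],
 [-3.75, 10.5]].

Step 3 — invert S. det(S) = 3.3·10.5 - (-3.75)² = 20.5875.
  S^{-1} = (1/det) · [[d, -b], [-b, a]] = [[0.51, 0.1821],
 [0.1821, 0.1603]].

Step 4 — quadratic form (x̄ - mu_0)^T · S^{-1} · (x̄ - mu_0):
  S^{-1} · (x̄ - mu_0) = (2.1639, 0.6776),
  (x̄ - mu_0)^T · [...] = (4.6)·(2.1639) + (-1)·(0.6776) = 9.2765.

Step 5 — scale by n: T² = 5 · 9.2765 = 46.3825.

T² ≈ 46.3825


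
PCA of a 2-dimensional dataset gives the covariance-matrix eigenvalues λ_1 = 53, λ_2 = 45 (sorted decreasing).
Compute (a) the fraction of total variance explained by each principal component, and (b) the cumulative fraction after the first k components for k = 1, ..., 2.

Step 1 — total variance = trace(Sigma) = Σ λ_i = 53 + 45 = 98.

Step 2 — fraction explained by component i = λ_i / Σ λ:
  PC1: 53/98 = 0.5408
  PC2: 45/98 = 0.4592

Step 3 — cumulative fraction after k components = (λ_1 + ... + λ_k) / Σ λ:
  k = 1: 53/98 = 0.5408
  k = 2: (53 + 45)/98 = 98/98 = 1

Summary (fraction, with percent):

explained: PC1 0.5408 (54.08%), PC2 0.4592 (45.92%);  cumulative: 0.5408, 1


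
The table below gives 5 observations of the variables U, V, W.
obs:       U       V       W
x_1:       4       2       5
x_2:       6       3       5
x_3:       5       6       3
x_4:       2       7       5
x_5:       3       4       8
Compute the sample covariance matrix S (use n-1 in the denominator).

Step 1 — column means:
  mean(U) = (4 + 6 + 5 + 2 + 3) / 5 = 20/5 = 4
  mean(V) = (2 + 3 + 6 + 7 + 4) / 5 = 22/5 = 4.4
  mean(W) = (5 + 5 + 3 + 5 + 8) / 5 = 26/5 = 5.2

Step 2 — sample covariance S[i,j] = (1/(n-1)) · Σ_k (x_{k,i} - mean_i) · (x_{k,j} - mean_j), with n-1 = 4.
  S[U,U] = ((0)·(0) + (2)·(2) + (1)·(1) + (-2)·(-2) + (-1)·(-1)) / 4 = 10/4 = 2.5
  S[U,V] = ((0)·(-2.4) + (2)·(-1.4) + (1)·(1.6) + (-2)·(2.6) + (-1)·(-0.4)) / 4 = -6/4 = -1.5
  S[U,W] = ((0)·(-0.2) + (2)·(-0.2) + (1)·(-2.2) + (-2)·(-0.2) + (-1)·(2.8)) / 4 = -5/4 = -1.25
  S[V,V] = ((-2.4)·(-2.4) + (-1.4)·(-1.4) + (1.6)·(1.6) + (2.6)·(2.6) + (-0.4)·(-0.4)) / 4 = 17.2/4 = 4.3
  S[V,W] = ((-2.4)·(-0.2) + (-1.4)·(-0.2) + (1.6)·(-2.2) + (2.6)·(-0.2) + (-0.4)·(2.8)) / 4 = -4.4/4 = -1.1
  S[W,W] = ((-0.2)·(-0.2) + (-0.2)·(-0.2) + (-2.2)·(-2.2) + (-0.2)·(-0.2) + (2.8)·(2.8)) / 4 = 12.8/4 = 3.2

S is symmetric (S[j,i] = S[i,j]). Assembling:

S = [[2.5, -1.5, -1.25],
 [-1.5, 4.3, -1.1],
 [-1.25, -1.1, 3.2]]


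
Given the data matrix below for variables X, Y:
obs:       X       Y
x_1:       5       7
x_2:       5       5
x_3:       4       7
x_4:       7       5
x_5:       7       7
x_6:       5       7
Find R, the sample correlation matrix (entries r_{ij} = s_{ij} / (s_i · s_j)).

Step 1 — column means:
  mean(X) = (5 + 5 + 4 + 7 + 7 + 5) / 6 = 33/6 = 5.5
  mean(Y) = (7 + 5 + 7 + 5 + 7 + 7) / 6 = 38/6 = 6.3333

Step 2 — sample variances and covariances s[i,j] = (1/(n-1)) · Σ_k (x_{k,i} - mean_i) · (x_{k,j} - mean_j), with n-1 = 5:
  s[X,X] = ((-0.5)·(-0.5) + (-0.5)·(-0.5) + (-1.5)·(-1.5) + (1.5)·(1.5) + (1.5)·(1.5) + (-0.5)·(-0.5)) / 5 = 7.5/5 = 1.5
  s[X,Y] = ((-0.5)·(0.6667) + (-0.5)·(-1.3333) + (-1.5)·(0.6667) + (1.5)·(-1.3333) + (1.5)·(0.6667) + (-0.5)·(0.6667)) / 5 = -2/5 = -0.4
  s[Y,Y] = ((0.6667)·(0.6667) + (-1.3333)·(-1.3333) + (0.6667)·(0.6667) + (-1.3333)·(-1.3333) + (0.6667)·(0.6667) + (0.6667)·(0.6667)) / 5 = 5.3333/5 = 1.0667
  Sample standard deviations s_i = √(s[i,i]):
  s(X) = √(1.5) = 1.2247
  s(Y) = √(1.0667) = 1.0328

Step 3 — r_{ij} = s_{ij} / (s_i · s_j):
  r[X,X] = 1 (diagonal).
  r[X,Y] = -0.4 / (1.2247 · 1.0328) = -0.4 / 1.2649 = -0.3162
  r[Y,Y] = 1 (diagonal).

R is symmetric with unit diagonal. Assembling:

R = [[1, -0.3162],
 [-0.3162, 1]]


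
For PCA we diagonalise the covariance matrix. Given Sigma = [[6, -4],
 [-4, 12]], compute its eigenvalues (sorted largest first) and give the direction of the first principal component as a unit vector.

Step 1 — characteristic polynomial of 2×2 Sigma:
  det(Sigma - λI) = λ² - trace · λ + det = 0.
  trace = 6 + 12 = 18, det = 6·12 - (-4)² = 56.
Step 2 — discriminant:
  Δ = trace² - 4·det = 324 - 224 = 100.
Step 3 — eigenvalues:
  λ = (trace ± √Δ)/2 = (18 ± 10)/2,
  λ_1 = 14,  λ_2 = 4.

Step 4 — unit eigenvector for λ_1: solve (Sigma - λ_1 I)v = 0. First row:
  (6 - 14)·v_x + (-4)·v_y = 0, i.e. (-8)·v_x + (-4)·v_y = 0,
  so v ∝ (b, λ_1 - a) = (-4, 8); multiply by -1 so the first entry is positive: u = (4, -8).
  ||u|| = √((4)² + (-8)²) = √(80) ≈ 8.9443,
  v_1 = u/||u|| ≈ (0.4472, -0.8944) (||v_1|| = 1).

λ_1 = 14,  λ_2 = 4;  v_1 ≈ (0.4472, -0.8944)


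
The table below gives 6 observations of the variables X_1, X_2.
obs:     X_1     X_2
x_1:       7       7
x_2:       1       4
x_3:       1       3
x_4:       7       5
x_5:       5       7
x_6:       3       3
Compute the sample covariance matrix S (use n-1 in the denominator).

Step 1 — column means:
  mean(X_1) = (7 + 1 + 1 + 7 + 5 + 3) / 6 = 24/6 = 4
  mean(X_2) = (7 + 4 + 3 + 5 + 7 + 3) / 6 = 29/6 = 4.8333

Step 2 — sample covariance S[i,j] = (1/(n-1)) · Σ_k (x_{k,i} - mean_i) · (x_{k,j} - mean_j), with n-1 = 5.
  S[X_1,X_1] = ((3)·(3) + (-3)·(-3) + (-3)·(-3) + (3)·(3) + (1)·(1) + (-1)·(-1)) / 5 = 38/5 = 7.6
  S[X_1,X_2] = ((3)·(2.1667) + (-3)·(-0.8333) + (-3)·(-1.8333) + (3)·(0.1667) + (1)·(2.1667) + (-1)·(-1.8333)) / 5 = 19/5 = 3.8
  S[X_2,X_2] = ((2.1667)·(2.1667) + (-0.8333)·(-0.8333) + (-1.8333)·(-1.8333) + (0.1667)·(0.1667) + (2.1667)·(2.1667) + (-1.8333)·(-1.8333)) / 5 = 16.8333/5 = 3.3667

S is symmetric (S[j,i] = S[i,j]). Assembling:

S = [[7.6, 3.8],
 [3.8, 3.3667]]


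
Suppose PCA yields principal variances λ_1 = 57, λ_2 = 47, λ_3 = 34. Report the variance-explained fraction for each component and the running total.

Step 1 — total variance = trace(Sigma) = Σ λ_i = 57 + 47 + 34 = 138.

Step 2 — fraction explained by component i = λ_i / Σ λ:
  PC1: 57/138 = 0.413
  PC2: 47/138 = 0.3406
  PC3: 34/138 = 0.2464

Step 3 — cumulative fraction after k components = (λ_1 + ... + λ_k) / Σ λ:
  k = 1: 57/138 = 0.413
  k = 2: (57 + 47)/138 = 104/138 = 0.7536
  k = 3: (57 + 47 + 34)/138 = 138/138 = 1

Summary (fraction, with percent):

explained: PC1 0.413 (41.3%), PC2 0.3406 (34.06%), PC3 0.2464 (24.64%);  cumulative: 0.413, 0.7536, 1


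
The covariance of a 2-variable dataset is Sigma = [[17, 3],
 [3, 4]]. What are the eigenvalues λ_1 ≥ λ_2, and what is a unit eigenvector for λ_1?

Step 1 — characteristic polynomial of 2×2 Sigma:
  det(Sigma - λI) = λ² - trace · λ + det = 0.
  trace = 17 + 4 = 21, det = 17·4 - (3)² = 59.
Step 2 — discriminant:
  Δ = trace² - 4·det = 441 - 236 = 205.
Step 3 — eigenvalues:
  λ = (trace ± √Δ)/2 = (21 ± 14.3178)/2,
  λ_1 = 17.6589,  λ_2 = 3.3411.

Step 4 — unit eigenvector for λ_1: solve (Sigma - λ_1 I)v = 0. First row:
  (17 - 17.6589)·v_x + (3)·v_y = 0, i.e. (-0.6589)·v_x + (3)·v_y = 0,
  so v ∝ (b, λ_1 - a) = (3, 0.6589) = u.
  ||u|| = √((3)² + (0.6589)²) = √(9.4342) ≈ 3.0715,
  v_1 = u/||u|| ≈ (0.9767, 0.2145) (||v_1|| = 1).

λ_1 = 17.6589,  λ_2 = 3.3411;  v_1 ≈ (0.9767, 0.2145)


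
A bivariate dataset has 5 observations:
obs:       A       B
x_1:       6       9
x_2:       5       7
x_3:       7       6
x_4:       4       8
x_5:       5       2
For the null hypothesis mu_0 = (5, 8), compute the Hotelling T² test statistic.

Step 1 — sample mean vector:
  mean(A) = (6 + 5 + 7 + 4 + 5) / 5 = 27/5 = 5.4
  mean(B) = (9 + 7 + 6 + 8 + 2) / 5 = 32/5 = 6.4
  x̄ = (5.4, 6.4),  deviation x̄ - mu_0 = (5.4, 6.4) - (5, 8) = (0.4, -1.6).

Step 2 — sample covariance matrix, S[i,j] = (1/(n-1)) · Σ_k (x_{k,i} - mean_i) · (x_{k,j} - mean_j), divisor n-1 = 4:
  S[A,A] = ((0.6)·(0.6) + (-0.4)·(-0.4) + (1.6)·(1.6) + (-1.4)·(-1.4) + (-0.4)·(-0.4)) / 4 = 5.2/4 = 1.3
  S[A,B] = ((0.6)·(2.6) + (-0.4)·(0.6) + (1.6)·(-0.4) + (-1.4)·(1.6) + (-0.4)·(-4.4)) / 4 = 0.2/4 = 0.05
  S[B,B] = ((2.6)·(2.6) + (0.6)·(0.6) + (-0.4)·(-0.4) + (1.6)·(1.6) + (-4.4)·(-4.4)) / 4 = 29.2/4 = 7.3
  S = [[1.3, 0.05],
 [0.05, 7.3]].

Step 3 — invert S. det(S) = 1.3·7.3 - (0.05)² = 9.4875.
  S^{-1} = (1/det) · [[d, -b], [-b, a]] = [[0.7694, -0.0053],
 [-0.0053, 0.137]].

Step 4 — quadratic form (x̄ - mu_0)^T · S^{-1} · (x̄ - mu_0):
  S^{-1} · (x̄ - mu_0) = (0.3162, -0.2213),
  (x̄ - mu_0)^T · [...] = (0.4)·(0.3162) + (-1.6)·(-0.2213) = 0.4806.

Step 5 — scale by n: T² = 5 · 0.4806 = 2.4032.

T² ≈ 2.4032


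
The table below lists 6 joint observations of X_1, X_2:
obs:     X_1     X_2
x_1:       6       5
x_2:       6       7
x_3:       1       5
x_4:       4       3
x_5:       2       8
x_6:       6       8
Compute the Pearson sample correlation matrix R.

Step 1 — column means:
  mean(X_1) = (6 + 6 + 1 + 4 + 2 + 6) / 6 = 25/6 = 4.1667
  mean(X_2) = (5 + 7 + 5 + 3 + 8 + 8) / 6 = 36/6 = 6

Step 2 — sample variances and covariances s[i,j] = (1/(n-1)) · Σ_k (x_{k,i} - mean_i) · (x_{k,j} - mean_j), with n-1 = 5:
  s[X_1,X_1] = ((1.8333)·(1.8333) + (1.8333)·(1.8333) + (-3.1667)·(-3.1667) + (-0.1667)·(-0.1667) + (-2.1667)·(-2.1667) + (1.8333)·(1.8333)) / 5 = 24.8333/5 = 4.9667
  s[X_1,X_2] = ((1.8333)·(-1) + (1.8333)·(1) + (-3.1667)·(-1) + (-0.1667)·(-3) + (-2.1667)·(2) + (1.8333)·(2)) / 5 = 3/5 = 0.6
  s[X_2,X_2] = ((-1)·(-1) + (1)·(1) + (-1)·(-1) + (-3)·(-3) + (2)·(2) + (2)·(2)) / 5 = 20/5 = 4
  Sample standard deviations s_i = √(s[i,i]):
  s(X_1) = √(4.9667) = 2.2286
  s(X_2) = √(4) = 2

Step 3 — r_{ij} = s_{ij} / (s_i · s_j):
  r[X_1,X_1] = 1 (diagonal).
  r[X_1,X_2] = 0.6 / (2.2286 · 2) = 0.6 / 4.4572 = 0.1346
  r[X_2,X_2] = 1 (diagonal).

R is symmetric with unit diagonal. Assembling:

R = [[1, 0.1346],
 [0.1346, 1]]


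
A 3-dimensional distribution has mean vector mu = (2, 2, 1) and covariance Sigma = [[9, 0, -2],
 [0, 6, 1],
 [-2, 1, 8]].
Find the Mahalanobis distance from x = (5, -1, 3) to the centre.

Step 1 — centre the observation: (x - mu) = (3, -3, 2).

Step 2 — invert Sigma (cofactor / det for 3×3, or solve directly):
  Sigma^{-1} = [[0.1178, -0.005, 0.0301],
 [-0.005, 0.1704, -0.0226],
 [0.0301, -0.0226, 0.1353]].

Step 3 — form the quadratic (x - mu)^T · Sigma^{-1} · (x - mu):
  Sigma^{-1} · (x - mu) = (0.4286, -0.5714, 0.4286).
  (x - mu)^T · [Sigma^{-1} · (x - mu)] = (3)·(0.4286) + (-3)·(-0.5714) + (2)·(0.4286) = 3.8571.

Step 4 — take square root: d = √(3.8571) ≈ 1.964.

d(x, mu) = √(3.8571) ≈ 1.964


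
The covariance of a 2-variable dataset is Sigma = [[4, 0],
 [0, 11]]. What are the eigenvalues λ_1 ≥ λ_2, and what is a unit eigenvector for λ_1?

Step 1 — characteristic polynomial of 2×2 Sigma:
  det(Sigma - λI) = λ² - trace · λ + det = 0.
  trace = 4 + 11 = 15, det = 4·11 - (0)² = 44.
Step 2 — discriminant:
  Δ = trace² - 4·det = 225 - 176 = 49.
Step 3 — eigenvalues:
  λ = (trace ± √Δ)/2 = (15 ± 7)/2,
  λ_1 = 11,  λ_2 = 4.

Step 4 — unit eigenvector for λ_1: Sigma is diagonal, so its eigenvectors are the coordinate axes. λ_1 = 11 is the diagonal entry on the second coordinate axis, hence
  v_1 = (0, 1) (||v_1|| = 1).

λ_1 = 11,  λ_2 = 4;  v_1 ≈ (0, 1)


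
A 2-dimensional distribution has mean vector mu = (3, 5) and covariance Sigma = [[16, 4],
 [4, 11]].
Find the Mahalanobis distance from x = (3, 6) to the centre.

Step 1 — centre the observation: (x - mu) = (0, 1).

Step 2 — invert Sigma. det(Sigma) = 16·11 - (4)² = 160.
  Sigma^{-1} = (1/det) · [[d, -b], [-b, a]] = [[0.0688, -0.025],
 [-0.025, 0.1]].

Step 3 — form the quadratic (x - mu)^T · Sigma^{-1} · (x - mu):
  Sigma^{-1} · (x - mu) = (-0.025, 0.1).
  (x - mu)^T · [Sigma^{-1} · (x - mu)] = (0)·(-0.025) + (1)·(0.1) = 0.1.

Step 4 — take square root: d = √(0.1) ≈ 0.3162.

d(x, mu) = √(0.1) ≈ 0.3162


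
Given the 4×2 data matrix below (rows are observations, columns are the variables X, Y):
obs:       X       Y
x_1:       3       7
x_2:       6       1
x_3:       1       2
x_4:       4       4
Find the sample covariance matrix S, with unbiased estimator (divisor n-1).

Step 1 — column means:
  mean(X) = (3 + 6 + 1 + 4) / 4 = 14/4 = 3.5
  mean(Y) = (7 + 1 + 2 + 4) / 4 = 14/4 = 3.5

Step 2 — sample covariance S[i,j] = (1/(n-1)) · Σ_k (x_{k,i} - mean_i) · (x_{k,j} - mean_j), with n-1 = 3.
  S[X,X] = ((-0.5)·(-0.5) + (2.5)·(2.5) + (-2.5)·(-2.5) + (0.5)·(0.5)) / 3 = 13/3 = 4.3333
  S[X,Y] = ((-0.5)·(3.5) + (2.5)·(-2.5) + (-2.5)·(-1.5) + (0.5)·(0.5)) / 3 = -4/3 = -1.3333
  S[Y,Y] = ((3.5)·(3.5) + (-2.5)·(-2.5) + (-1.5)·(-1.5) + (0.5)·(0.5)) / 3 = 21/3 = 7

S is symmetric (S[j,i] = S[i,j]). Assembling:

S = [[4.3333, -1.3333],
 [-1.3333, 7]]


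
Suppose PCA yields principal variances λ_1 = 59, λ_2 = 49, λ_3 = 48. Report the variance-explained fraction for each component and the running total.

Step 1 — total variance = trace(Sigma) = Σ λ_i = 59 + 49 + 48 = 156.

Step 2 — fraction explained by component i = λ_i / Σ λ:
  PC1: 59/156 = 0.3782
  PC2: 49/156 = 0.3141
  PC3: 48/156 = 0.3077

Step 3 — cumulative fraction after k components = (λ_1 + ... + λ_k) / Σ λ:
  k = 1: 59/156 = 0.3782
  k = 2: (59 + 49)/156 = 108/156 = 0.6923
  k = 3: (59 + 49 + 48)/156 = 156/156 = 1

Summary (fraction, with percent):

explained: PC1 0.3782 (37.82%), PC2 0.3141 (31.41%), PC3 0.3077 (30.77%);  cumulative: 0.3782, 0.6923, 1


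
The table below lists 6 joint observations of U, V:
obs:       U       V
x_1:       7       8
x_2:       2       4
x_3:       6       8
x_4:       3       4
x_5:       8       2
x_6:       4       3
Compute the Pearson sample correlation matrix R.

Step 1 — column means:
  mean(U) = (7 + 2 + 6 + 3 + 8 + 4) / 6 = 30/6 = 5
  mean(V) = (8 + 4 + 8 + 4 + 2 + 3) / 6 = 29/6 = 4.8333

Step 2 — sample variances and covariances s[i,j] = (1/(n-1)) · Σ_k (x_{k,i} - mean_i) · (x_{k,j} - mean_j), with n-1 = 5:
  s[U,U] = ((2)·(2) + (-3)·(-3) + (1)·(1) + (-2)·(-2) + (3)·(3) + (-1)·(-1)) / 5 = 28/5 = 5.6
  s[U,V] = ((2)·(3.1667) + (-3)·(-0.8333) + (1)·(3.1667) + (-2)·(-0.8333) + (3)·(-2.8333) + (-1)·(-1.8333)) / 5 = 7/5 = 1.4
  s[V,V] = ((3.1667)·(3.1667) + (-0.8333)·(-0.8333) + (3.1667)·(3.1667) + (-0.8333)·(-0.8333) + (-2.8333)·(-2.8333) + (-1.8333)·(-1.8333)) / 5 = 32.8333/5 = 6.5667
  Sample standard deviations s_i = √(s[i,i]):
  s(U) = √(5.6) = 2.3664
  s(V) = √(6.5667) = 2.5626

Step 3 — r_{ij} = s_{ij} / (s_i · s_j):
  r[U,U] = 1 (diagonal).
  r[U,V] = 1.4 / (2.3664 · 2.5626) = 1.4 / 6.0641 = 0.2309
  r[V,V] = 1 (diagonal).

R is symmetric with unit diagonal. Assembling:

R = [[1, 0.2309],
 [0.2309, 1]]


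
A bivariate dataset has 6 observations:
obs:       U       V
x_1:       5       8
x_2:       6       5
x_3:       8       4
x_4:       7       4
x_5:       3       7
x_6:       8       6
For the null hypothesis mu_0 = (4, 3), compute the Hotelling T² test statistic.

Step 1 — sample mean vector:
  mean(U) = (5 + 6 + 8 + 7 + 3 + 8) / 6 = 37/6 = 6.1667
  mean(V) = (8 + 5 + 4 + 4 + 7 + 6) / 6 = 34/6 = 5.6667
  x̄ = (6.1667, 5.6667),  deviation x̄ - mu_0 = (6.1667, 5.6667) - (4, 3) = (2.1667, 2.6667).

Step 2 — sample covariance matrix, S[i,j] = (1/(n-1)) · Σ_k (x_{k,i} - mean_i) · (x_{k,j} - mean_j), divisor n-1 = 5:
  S[U,U] = ((-1.1667)·(-1.1667) + (-0.1667)·(-0.1667) + (1.8333)·(1.8333) + (0.8333)·(0.8333) + (-3.1667)·(-3.1667) + (1.8333)·(1.8333)) / 5 = 18.8333/5 = 3.7667
  S[U,V] = ((-1.1667)·(2.3333) + (-0.1667)·(-0.6667) + (1.8333)·(-1.6667) + (0.8333)·(-1.6667) + (-3.1667)·(1.3333) + (1.8333)·(0.3333)) / 5 = -10.6667/5 = -2.1333
  S[V,V] = ((2.3333)·(2.3333) + (-0.6667)·(-0.6667) + (-1.6667)·(-1.6667) + (-1.6667)·(-1.6667) + (1.3333)·(1.3333) + (0.3333)·(0.3333)) / 5 = 13.3333/5 = 2.6667
  S = [[3.7667, -2.1333],
 [-2.1333, 2.6667]].

Step 3 — invert S. det(S) = 3.7667·2.6667 - (-2.1333)² = 5.4933.
  S^{-1} = (1/det) · [[d, -b], [-b, a]] = [[0.4854, 0.3883],
 [0.3883, 0.6857]].

Step 4 — quadratic form (x̄ - mu_0)^T · S^{-1} · (x̄ - mu_0):
  S^{-1} · (x̄ - mu_0) = (2.0874, 2.6699),
  (x̄ - mu_0)^T · [...] = (2.1667)·(2.0874) + (2.6667)·(2.6699) = 11.6424.

Step 5 — scale by n: T² = 6 · 11.6424 = 69.8544.

T² ≈ 69.8544


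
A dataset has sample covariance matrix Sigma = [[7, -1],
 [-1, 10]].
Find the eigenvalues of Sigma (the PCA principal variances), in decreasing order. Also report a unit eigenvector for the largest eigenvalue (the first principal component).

Step 1 — characteristic polynomial of 2×2 Sigma:
  det(Sigma - λI) = λ² - trace · λ + det = 0.
  trace = 7 + 10 = 17, det = 7·10 - (-1)² = 69.
Step 2 — discriminant:
  Δ = trace² - 4·det = 289 - 276 = 13.
Step 3 — eigenvalues:
  λ = (trace ± √Δ)/2 = (17 ± 3.6056)/2,
  λ_1 = 10.3028,  λ_2 = 6.6972.

Step 4 — unit eigenvector for λ_1: solve (Sigma - λ_1 I)v = 0. First row:
  (7 - 10.3028)·v_x + (-1)·v_y = 0, i.e. (-3.3028)·v_x + (-1)·v_y = 0,
  so v ∝ (b, λ_1 - a) = (-1, 3.3028); multiply by -1 so the first entry is positive: u = (1, -3.3028).
  ||u|| = √((1)² + (-3.3028)²) = √(11.9083) ≈ 3.4508,
  v_1 = u/||u|| ≈ (0.2898, -0.9571) (||v_1|| = 1).

λ_1 = 10.3028,  λ_2 = 6.6972;  v_1 ≈ (0.2898, -0.9571)


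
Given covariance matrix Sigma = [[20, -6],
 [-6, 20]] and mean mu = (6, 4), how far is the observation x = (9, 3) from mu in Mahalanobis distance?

Step 1 — centre the observation: (x - mu) = (3, -1).

Step 2 — invert Sigma. det(Sigma) = 20·20 - (-6)² = 364.
  Sigma^{-1} = (1/det) · [[d, -b], [-b, a]] = [[0.0549, 0.0165],
 [0.0165, 0.0549]].

Step 3 — form the quadratic (x - mu)^T · Sigma^{-1} · (x - mu):
  Sigma^{-1} · (x - mu) = (0.1484, -0.0055).
  (x - mu)^T · [Sigma^{-1} · (x - mu)] = (3)·(0.1484) + (-1)·(-0.0055) = 0.4505.

Step 4 — take square root: d = √(0.4505) ≈ 0.6712.

d(x, mu) = √(0.4505) ≈ 0.6712


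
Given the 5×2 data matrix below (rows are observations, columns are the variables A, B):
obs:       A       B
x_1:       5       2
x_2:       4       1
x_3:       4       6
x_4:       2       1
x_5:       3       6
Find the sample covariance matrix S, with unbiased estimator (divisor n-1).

Step 1 — column means:
  mean(A) = (5 + 4 + 4 + 2 + 3) / 5 = 18/5 = 3.6
  mean(B) = (2 + 1 + 6 + 1 + 6) / 5 = 16/5 = 3.2

Step 2 — sample covariance S[i,j] = (1/(n-1)) · Σ_k (x_{k,i} - mean_i) · (x_{k,j} - mean_j), with n-1 = 4.
  S[A,A] = ((1.4)·(1.4) + (0.4)·(0.4) + (0.4)·(0.4) + (-1.6)·(-1.6) + (-0.6)·(-0.6)) / 4 = 5.2/4 = 1.3
  S[A,B] = ((1.4)·(-1.2) + (0.4)·(-2.2) + (0.4)·(2.8) + (-1.6)·(-2.2) + (-0.6)·(2.8)) / 4 = 0.4/4 = 0.1
  S[B,B] = ((-1.2)·(-1.2) + (-2.2)·(-2.2) + (2.8)·(2.8) + (-2.2)·(-2.2) + (2.8)·(2.8)) / 4 = 26.8/4 = 6.7

S is symmetric (S[j,i] = S[i,j]). Assembling:

S = [[1.3, 0.1],
 [0.1, 6.7]]


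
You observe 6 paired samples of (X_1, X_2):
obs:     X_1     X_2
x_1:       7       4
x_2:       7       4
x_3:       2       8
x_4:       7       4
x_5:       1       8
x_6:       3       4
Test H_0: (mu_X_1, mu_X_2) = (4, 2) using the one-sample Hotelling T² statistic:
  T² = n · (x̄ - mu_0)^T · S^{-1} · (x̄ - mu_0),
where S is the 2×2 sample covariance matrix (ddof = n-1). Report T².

Step 1 — sample mean vector:
  mean(X_1) = (7 + 7 + 2 + 7 + 1 + 3) / 6 = 27/6 = 4.5
  mean(X_2) = (4 + 4 + 8 + 4 + 8 + 4) / 6 = 32/6 = 5.3333
  x̄ = (4.5, 5.3333),  deviation x̄ - mu_0 = (4.5, 5.3333) - (4, 2) = (0.5, 3.3333).

Step 2 — sample covariance matrix, S[i,j] = (1/(n-1)) · Σ_k (x_{k,i} - mean_i) · (x_{k,j} - mean_j), divisor n-1 = 5:
  S[X_1,X_1] = ((2.5)·(2.5) + (2.5)·(2.5) + (-2.5)·(-2.5) + (2.5)·(2.5) + (-3.5)·(-3.5) + (-1.5)·(-1.5)) / 5 = 39.5/5 = 7.9
  S[X_1,X_2] = ((2.5)·(-1.3333) + (2.5)·(-1.3333) + (-2.5)·(2.6667) + (2.5)·(-1.3333) + (-3.5)·(2.6667) + (-1.5)·(-1.3333)) / 5 = -24/5 = -4.8
  S[X_2,X_2] = ((-1.3333)·(-1.3333) + (-1.3333)·(-1.3333) + (2.6667)·(2.6667) + (-1.3333)·(-1.3333) + (2.6667)·(2.6667) + (-1.3333)·(-1.3333)) / 5 = 21.3333/5 = 4.2667
  S = [[7.9, -4.8],
 [-4.8, 4.2667]].

Step 3 — invert S. det(S) = 7.9·4.2667 - (-4.8)² = 10.6667.
  S^{-1} = (1/det) · [[d, -b], [-b, a]] = [[0.4, 0.45],
 [0.45, 0.7406]].

Step 4 — quadratic form (x̄ - mu_0)^T · S^{-1} · (x̄ - mu_0):
  S^{-1} · (x̄ - mu_0) = (1.7, 2.6937),
  (x̄ - mu_0)^T · [...] = (0.5)·(1.7) + (3.3333)·(2.6937) = 9.8292.

Step 5 — scale by n: T² = 6 · 9.8292 = 58.975.

T² ≈ 58.975


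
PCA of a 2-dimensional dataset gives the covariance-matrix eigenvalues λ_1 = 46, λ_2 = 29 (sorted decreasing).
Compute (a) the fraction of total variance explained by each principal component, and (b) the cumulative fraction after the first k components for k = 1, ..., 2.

Step 1 — total variance = trace(Sigma) = Σ λ_i = 46 + 29 = 75.

Step 2 — fraction explained by component i = λ_i / Σ λ:
  PC1: 46/75 = 0.6133
  PC2: 29/75 = 0.3867

Step 3 — cumulative fraction after k components = (λ_1 + ... + λ_k) / Σ λ:
  k = 1: 46/75 = 0.6133
  k = 2: (46 + 29)/75 = 75/75 = 1

Summary (fraction, with percent):

explained: PC1 0.6133 (61.33%), PC2 0.3867 (38.67%);  cumulative: 0.6133, 1


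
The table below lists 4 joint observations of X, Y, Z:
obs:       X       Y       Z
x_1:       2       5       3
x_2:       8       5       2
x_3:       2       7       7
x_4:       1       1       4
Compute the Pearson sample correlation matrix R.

Step 1 — column means:
  mean(X) = (2 + 8 + 2 + 1) / 4 = 13/4 = 3.25
  mean(Y) = (5 + 5 + 7 + 1) / 4 = 18/4 = 4.5
  mean(Z) = (3 + 2 + 7 + 4) / 4 = 16/4 = 4

Step 2 — sample variances and covariances s[i,j] = (1/(n-1)) · Σ_k (x_{k,i} - mean_i) · (x_{k,j} - mean_j), with n-1 = 3:
  s[X,X] = ((-1.25)·(-1.25) + (4.75)·(4.75) + (-1.25)·(-1.25) + (-2.25)·(-2.25)) / 3 = 30.75/3 = 10.25
  s[X,Y] = ((-1.25)·(0.5) + (4.75)·(0.5) + (-1.25)·(2.5) + (-2.25)·(-3.5)) / 3 = 6.5/3 = 2.1667
  s[X,Z] = ((-1.25)·(-1) + (4.75)·(-2) + (-1.25)·(3) + (-2.25)·(0)) / 3 = -12/3 = -4
  s[Y,Y] = ((0.5)·(0.5) + (0.5)·(0.5) + (2.5)·(2.5) + (-3.5)·(-3.5)) / 3 = 19/3 = 6.3333
  s[Y,Z] = ((0.5)·(-1) + (0.5)·(-2) + (2.5)·(3) + (-3.5)·(0)) / 3 = 6/3 = 2
  s[Z,Z] = ((-1)·(-1) + (-2)·(-2) + (3)·(3) + (0)·(0)) / 3 = 14/3 = 4.6667
  Sample standard deviations s_i = √(s[i,i]):
  s(X) = √(10.25) = 3.2016
  s(Y) = √(6.3333) = 2.5166
  s(Z) = √(4.6667) = 2.1602

Step 3 — r_{ij} = s_{ij} / (s_i · s_j):
  r[X,X] = 1 (diagonal).
  r[X,Y] = 2.1667 / (3.2016 · 2.5166) = 2.1667 / 8.0571 = 0.2689
  r[X,Z] = -4 / (3.2016 · 2.1602) = -4 / 6.9162 = -0.5784
  r[Y,Y] = 1 (diagonal).
  r[Y,Z] = 2 / (2.5166 · 2.1602) = 2 / 5.4365 = 0.3679
  r[Z,Z] = 1 (diagonal).

R is symmetric with unit diagonal. Assembling:

R = [[1, 0.2689, -0.5784],
 [0.2689, 1, 0.3679],
 [-0.5784, 0.3679, 1]]


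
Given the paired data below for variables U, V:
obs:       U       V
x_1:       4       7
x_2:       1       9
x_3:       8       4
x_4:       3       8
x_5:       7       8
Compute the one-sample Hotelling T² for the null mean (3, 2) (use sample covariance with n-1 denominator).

Step 1 — sample mean vector:
  mean(U) = (4 + 1 + 8 + 3 + 7) / 5 = 23/5 = 4.6
  mean(V) = (7 + 9 + 4 + 8 + 8) / 5 = 36/5 = 7.2
  x̄ = (4.6, 7.2),  deviation x̄ - mu_0 = (4.6, 7.2) - (3, 2) = (1.6, 5.2).

Step 2 — sample covariance matrix, S[i,j] = (1/(n-1)) · Σ_k (x_{k,i} - mean_i) · (x_{k,j} - mean_j), divisor n-1 = 4:
  S[U,U] = ((-0.6)·(-0.6) + (-3.6)·(-3.6) + (3.4)·(3.4) + (-1.6)·(-1.6) + (2.4)·(2.4)) / 4 = 33.2/4 = 8.3
  S[U,V] = ((-0.6)·(-0.2) + (-3.6)·(1.8) + (3.4)·(-3.2) + (-1.6)·(0.8) + (2.4)·(0.8)) / 4 = -16.6/4 = -4.15
  S[V,V] = ((-0.2)·(-0.2) + (1.8)·(1.8) + (-3.2)·(-3.2) + (0.8)·(0.8) + (0.8)·(0.8)) / 4 = 14.8/4 = 3.7
  S = [[8.3, -4.15],
 [-4.15, 3.7]].

Step 3 — invert S. det(S) = 8.3·3.7 - (-4.15)² = 13.4875.
  S^{-1} = (1/det) · [[d, -b], [-b, a]] = [[0.2743, 0.3077],
 [0.3077, 0.6154]].

Step 4 — quadratic form (x̄ - mu_0)^T · S^{-1} · (x̄ - mu_0):
  S^{-1} · (x̄ - mu_0) = (2.0389, 3.6923),
  (x̄ - mu_0)^T · [...] = (1.6)·(2.0389) + (5.2)·(3.6923) = 22.4623.

Step 5 — scale by n: T² = 5 · 22.4623 = 112.3114.

T² ≈ 112.3114


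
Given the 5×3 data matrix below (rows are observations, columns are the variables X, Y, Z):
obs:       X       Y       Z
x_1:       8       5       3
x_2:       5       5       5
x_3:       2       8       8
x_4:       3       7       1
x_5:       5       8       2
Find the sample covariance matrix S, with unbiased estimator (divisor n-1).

Step 1 — column means:
  mean(X) = (8 + 5 + 2 + 3 + 5) / 5 = 23/5 = 4.6
  mean(Y) = (5 + 5 + 8 + 7 + 8) / 5 = 33/5 = 6.6
  mean(Z) = (3 + 5 + 8 + 1 + 2) / 5 = 19/5 = 3.8

Step 2 — sample covariance S[i,j] = (1/(n-1)) · Σ_k (x_{k,i} - mean_i) · (x_{k,j} - mean_j), with n-1 = 4.
  S[X,X] = ((3.4)·(3.4) + (0.4)·(0.4) + (-2.6)·(-2.6) + (-1.6)·(-1.6) + (0.4)·(0.4)) / 4 = 21.2/4 = 5.3
  S[X,Y] = ((3.4)·(-1.6) + (0.4)·(-1.6) + (-2.6)·(1.4) + (-1.6)·(0.4) + (0.4)·(1.4)) / 4 = -9.8/4 = -2.45
  S[X,Z] = ((3.4)·(-0.8) + (0.4)·(1.2) + (-2.6)·(4.2) + (-1.6)·(-2.8) + (0.4)·(-1.8)) / 4 = -9.4/4 = -2.35
  S[Y,Y] = ((-1.6)·(-1.6) + (-1.6)·(-1.6) + (1.4)·(1.4) + (0.4)·(0.4) + (1.4)·(1.4)) / 4 = 9.2/4 = 2.3
  S[Y,Z] = ((-1.6)·(-0.8) + (-1.6)·(1.2) + (1.4)·(4.2) + (0.4)·(-2.8) + (1.4)·(-1.8)) / 4 = 1.6/4 = 0.4
  S[Z,Z] = ((-0.8)·(-0.8) + (1.2)·(1.2) + (4.2)·(4.2) + (-2.8)·(-2.8) + (-1.8)·(-1.8)) / 4 = 30.8/4 = 7.7

S is symmetric (S[j,i] = S[i,j]). Assembling:

S = [[5.3, -2.45, -2.35],
 [-2.45, 2.3, 0.4],
 [-2.35, 0.4, 7.7]]


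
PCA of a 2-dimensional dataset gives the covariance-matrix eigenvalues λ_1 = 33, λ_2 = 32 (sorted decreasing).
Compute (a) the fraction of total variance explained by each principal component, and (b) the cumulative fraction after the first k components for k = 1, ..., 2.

Step 1 — total variance = trace(Sigma) = Σ λ_i = 33 + 32 = 65.

Step 2 — fraction explained by component i = λ_i / Σ λ:
  PC1: 33/65 = 0.5077
  PC2: 32/65 = 0.4923

Step 3 — cumulative fraction after k components = (λ_1 + ... + λ_k) / Σ λ:
  k = 1: 33/65 = 0.5077
  k = 2: (33 + 32)/65 = 65/65 = 1

Summary (fraction, with percent):

explained: PC1 0.5077 (50.77%), PC2 0.4923 (49.23%);  cumulative: 0.5077, 1


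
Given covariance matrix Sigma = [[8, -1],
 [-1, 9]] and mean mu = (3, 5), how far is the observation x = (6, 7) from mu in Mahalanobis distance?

Step 1 — centre the observation: (x - mu) = (3, 2).

Step 2 — invert Sigma. det(Sigma) = 8·9 - (-1)² = 71.
  Sigma^{-1} = (1/det) · [[d, -b], [-b, a]] = [[0.1268, 0.0141],
 [0.0141, 0.1127]].

Step 3 — form the quadratic (x - mu)^T · Sigma^{-1} · (x - mu):
  Sigma^{-1} · (x - mu) = (0.4085, 0.2676).
  (x - mu)^T · [Sigma^{-1} · (x - mu)] = (3)·(0.4085) + (2)·(0.2676) = 1.7606.

Step 4 — take square root: d = √(1.7606) ≈ 1.3269.

d(x, mu) = √(1.7606) ≈ 1.3269


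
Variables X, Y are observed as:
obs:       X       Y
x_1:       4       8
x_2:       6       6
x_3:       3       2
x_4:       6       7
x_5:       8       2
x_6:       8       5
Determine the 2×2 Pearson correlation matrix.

Step 1 — column means:
  mean(X) = (4 + 6 + 3 + 6 + 8 + 8) / 6 = 35/6 = 5.8333
  mean(Y) = (8 + 6 + 2 + 7 + 2 + 5) / 6 = 30/6 = 5

Step 2 — sample variances and covariances s[i,j] = (1/(n-1)) · Σ_k (x_{k,i} - mean_i) · (x_{k,j} - mean_j), with n-1 = 5:
  s[X,X] = ((-1.8333)·(-1.8333) + (0.1667)·(0.1667) + (-2.8333)·(-2.8333) + (0.1667)·(0.1667) + (2.1667)·(2.1667) + (2.1667)·(2.1667)) / 5 = 20.8333/5 = 4.1667
  s[X,Y] = ((-1.8333)·(3) + (0.1667)·(1) + (-2.8333)·(-3) + (0.1667)·(2) + (2.1667)·(-3) + (2.1667)·(0)) / 5 = -3/5 = -0.6
  s[Y,Y] = ((3)·(3) + (1)·(1) + (-3)·(-3) + (2)·(2) + (-3)·(-3) + (0)·(0)) / 5 = 32/5 = 6.4
  Sample standard deviations s_i = √(s[i,i]):
  s(X) = √(4.1667) = 2.0412
  s(Y) = √(6.4) = 2.5298

Step 3 — r_{ij} = s_{ij} / (s_i · s_j):
  r[X,X] = 1 (diagonal).
  r[X,Y] = -0.6 / (2.0412 · 2.5298) = -0.6 / 5.164 = -0.1162
  r[Y,Y] = 1 (diagonal).

R is symmetric with unit diagonal. Assembling:

R = [[1, -0.1162],
 [-0.1162, 1]]
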